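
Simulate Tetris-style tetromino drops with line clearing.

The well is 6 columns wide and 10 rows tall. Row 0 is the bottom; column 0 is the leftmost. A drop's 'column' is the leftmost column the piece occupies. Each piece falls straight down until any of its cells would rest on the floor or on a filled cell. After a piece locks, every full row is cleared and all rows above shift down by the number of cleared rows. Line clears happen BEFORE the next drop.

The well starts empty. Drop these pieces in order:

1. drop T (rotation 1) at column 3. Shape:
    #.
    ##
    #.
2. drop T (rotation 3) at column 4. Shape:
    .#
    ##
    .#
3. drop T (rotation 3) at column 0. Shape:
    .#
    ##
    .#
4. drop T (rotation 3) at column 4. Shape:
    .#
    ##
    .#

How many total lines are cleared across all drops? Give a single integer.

Drop 1: T rot1 at col 3 lands with bottom-row=0; cleared 0 line(s) (total 0); column heights now [0 0 0 3 2 0], max=3
Drop 2: T rot3 at col 4 lands with bottom-row=1; cleared 0 line(s) (total 0); column heights now [0 0 0 3 3 4], max=4
Drop 3: T rot3 at col 0 lands with bottom-row=0; cleared 0 line(s) (total 0); column heights now [2 3 0 3 3 4], max=4
Drop 4: T rot3 at col 4 lands with bottom-row=4; cleared 0 line(s) (total 0); column heights now [2 3 0 3 6 7], max=7

Answer: 0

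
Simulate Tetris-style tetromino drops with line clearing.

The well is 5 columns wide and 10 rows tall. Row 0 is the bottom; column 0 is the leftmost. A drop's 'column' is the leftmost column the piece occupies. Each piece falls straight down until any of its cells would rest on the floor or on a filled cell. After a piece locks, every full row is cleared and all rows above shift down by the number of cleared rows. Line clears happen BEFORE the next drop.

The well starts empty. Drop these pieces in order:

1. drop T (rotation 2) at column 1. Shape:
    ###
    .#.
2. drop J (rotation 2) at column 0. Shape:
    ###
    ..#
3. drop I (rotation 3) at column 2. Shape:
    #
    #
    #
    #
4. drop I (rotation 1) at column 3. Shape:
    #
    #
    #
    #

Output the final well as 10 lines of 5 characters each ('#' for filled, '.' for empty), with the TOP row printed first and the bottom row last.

Drop 1: T rot2 at col 1 lands with bottom-row=0; cleared 0 line(s) (total 0); column heights now [0 2 2 2 0], max=2
Drop 2: J rot2 at col 0 lands with bottom-row=2; cleared 0 line(s) (total 0); column heights now [4 4 4 2 0], max=4
Drop 3: I rot3 at col 2 lands with bottom-row=4; cleared 0 line(s) (total 0); column heights now [4 4 8 2 0], max=8
Drop 4: I rot1 at col 3 lands with bottom-row=2; cleared 0 line(s) (total 0); column heights now [4 4 8 6 0], max=8

Answer: .....
.....
..#..
..#..
..##.
..##.
####.
..##.
.###.
..#..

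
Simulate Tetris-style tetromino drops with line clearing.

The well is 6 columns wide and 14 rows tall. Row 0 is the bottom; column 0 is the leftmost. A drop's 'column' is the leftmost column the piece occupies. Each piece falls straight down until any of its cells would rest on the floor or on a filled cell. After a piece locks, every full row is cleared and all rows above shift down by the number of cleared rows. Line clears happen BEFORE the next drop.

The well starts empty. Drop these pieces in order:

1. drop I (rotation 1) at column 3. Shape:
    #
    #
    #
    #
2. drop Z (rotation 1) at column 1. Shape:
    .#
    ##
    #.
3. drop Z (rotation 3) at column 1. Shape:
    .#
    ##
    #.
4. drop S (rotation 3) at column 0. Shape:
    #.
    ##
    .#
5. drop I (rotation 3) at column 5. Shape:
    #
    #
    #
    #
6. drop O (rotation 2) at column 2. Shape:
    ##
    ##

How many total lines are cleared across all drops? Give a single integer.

Drop 1: I rot1 at col 3 lands with bottom-row=0; cleared 0 line(s) (total 0); column heights now [0 0 0 4 0 0], max=4
Drop 2: Z rot1 at col 1 lands with bottom-row=0; cleared 0 line(s) (total 0); column heights now [0 2 3 4 0 0], max=4
Drop 3: Z rot3 at col 1 lands with bottom-row=2; cleared 0 line(s) (total 0); column heights now [0 4 5 4 0 0], max=5
Drop 4: S rot3 at col 0 lands with bottom-row=4; cleared 0 line(s) (total 0); column heights now [7 6 5 4 0 0], max=7
Drop 5: I rot3 at col 5 lands with bottom-row=0; cleared 0 line(s) (total 0); column heights now [7 6 5 4 0 4], max=7
Drop 6: O rot2 at col 2 lands with bottom-row=5; cleared 0 line(s) (total 0); column heights now [7 6 7 7 0 4], max=7

Answer: 0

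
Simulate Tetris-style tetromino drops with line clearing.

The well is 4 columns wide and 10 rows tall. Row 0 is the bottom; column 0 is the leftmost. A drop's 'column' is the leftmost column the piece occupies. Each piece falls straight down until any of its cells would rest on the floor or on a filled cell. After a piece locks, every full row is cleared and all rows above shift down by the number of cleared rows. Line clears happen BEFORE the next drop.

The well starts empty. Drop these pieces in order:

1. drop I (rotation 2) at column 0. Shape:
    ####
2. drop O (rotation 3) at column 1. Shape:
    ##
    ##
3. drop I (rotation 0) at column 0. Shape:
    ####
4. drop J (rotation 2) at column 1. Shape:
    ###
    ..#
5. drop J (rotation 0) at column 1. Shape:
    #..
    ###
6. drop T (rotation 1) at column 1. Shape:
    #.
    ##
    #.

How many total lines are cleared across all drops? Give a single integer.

Answer: 2

Derivation:
Drop 1: I rot2 at col 0 lands with bottom-row=0; cleared 1 line(s) (total 1); column heights now [0 0 0 0], max=0
Drop 2: O rot3 at col 1 lands with bottom-row=0; cleared 0 line(s) (total 1); column heights now [0 2 2 0], max=2
Drop 3: I rot0 at col 0 lands with bottom-row=2; cleared 1 line(s) (total 2); column heights now [0 2 2 0], max=2
Drop 4: J rot2 at col 1 lands with bottom-row=1; cleared 0 line(s) (total 2); column heights now [0 3 3 3], max=3
Drop 5: J rot0 at col 1 lands with bottom-row=3; cleared 0 line(s) (total 2); column heights now [0 5 4 4], max=5
Drop 6: T rot1 at col 1 lands with bottom-row=5; cleared 0 line(s) (total 2); column heights now [0 8 7 4], max=8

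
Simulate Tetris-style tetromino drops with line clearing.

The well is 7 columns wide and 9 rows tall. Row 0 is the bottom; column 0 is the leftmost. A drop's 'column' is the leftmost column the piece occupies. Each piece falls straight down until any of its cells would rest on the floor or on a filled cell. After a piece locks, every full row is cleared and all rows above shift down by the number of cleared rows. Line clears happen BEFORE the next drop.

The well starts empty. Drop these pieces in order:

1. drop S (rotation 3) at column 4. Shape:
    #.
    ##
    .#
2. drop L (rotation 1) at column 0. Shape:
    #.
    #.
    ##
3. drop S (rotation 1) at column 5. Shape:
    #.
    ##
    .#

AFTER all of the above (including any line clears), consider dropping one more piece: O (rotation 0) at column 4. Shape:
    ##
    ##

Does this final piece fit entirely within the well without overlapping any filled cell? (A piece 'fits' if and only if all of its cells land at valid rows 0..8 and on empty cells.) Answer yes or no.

Drop 1: S rot3 at col 4 lands with bottom-row=0; cleared 0 line(s) (total 0); column heights now [0 0 0 0 3 2 0], max=3
Drop 2: L rot1 at col 0 lands with bottom-row=0; cleared 0 line(s) (total 0); column heights now [3 1 0 0 3 2 0], max=3
Drop 3: S rot1 at col 5 lands with bottom-row=1; cleared 0 line(s) (total 0); column heights now [3 1 0 0 3 4 3], max=4
Test piece O rot0 at col 4 (width 2): heights before test = [3 1 0 0 3 4 3]; fits = True

Answer: yes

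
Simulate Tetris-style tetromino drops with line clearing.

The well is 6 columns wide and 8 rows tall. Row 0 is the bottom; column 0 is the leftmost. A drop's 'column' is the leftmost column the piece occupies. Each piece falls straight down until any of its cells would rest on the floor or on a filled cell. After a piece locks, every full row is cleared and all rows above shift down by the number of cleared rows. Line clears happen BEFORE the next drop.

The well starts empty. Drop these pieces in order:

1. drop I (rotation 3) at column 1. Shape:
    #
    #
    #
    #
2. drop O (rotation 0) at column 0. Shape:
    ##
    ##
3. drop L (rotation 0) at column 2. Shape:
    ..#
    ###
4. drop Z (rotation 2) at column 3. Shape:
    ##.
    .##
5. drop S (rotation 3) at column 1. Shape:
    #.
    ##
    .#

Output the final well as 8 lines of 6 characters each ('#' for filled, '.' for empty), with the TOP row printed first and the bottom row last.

Answer: .#....
.##...
###...
##....
.#.##.
.#..##
.#..#.
.####.

Derivation:
Drop 1: I rot3 at col 1 lands with bottom-row=0; cleared 0 line(s) (total 0); column heights now [0 4 0 0 0 0], max=4
Drop 2: O rot0 at col 0 lands with bottom-row=4; cleared 0 line(s) (total 0); column heights now [6 6 0 0 0 0], max=6
Drop 3: L rot0 at col 2 lands with bottom-row=0; cleared 0 line(s) (total 0); column heights now [6 6 1 1 2 0], max=6
Drop 4: Z rot2 at col 3 lands with bottom-row=2; cleared 0 line(s) (total 0); column heights now [6 6 1 4 4 3], max=6
Drop 5: S rot3 at col 1 lands with bottom-row=5; cleared 0 line(s) (total 0); column heights now [6 8 7 4 4 3], max=8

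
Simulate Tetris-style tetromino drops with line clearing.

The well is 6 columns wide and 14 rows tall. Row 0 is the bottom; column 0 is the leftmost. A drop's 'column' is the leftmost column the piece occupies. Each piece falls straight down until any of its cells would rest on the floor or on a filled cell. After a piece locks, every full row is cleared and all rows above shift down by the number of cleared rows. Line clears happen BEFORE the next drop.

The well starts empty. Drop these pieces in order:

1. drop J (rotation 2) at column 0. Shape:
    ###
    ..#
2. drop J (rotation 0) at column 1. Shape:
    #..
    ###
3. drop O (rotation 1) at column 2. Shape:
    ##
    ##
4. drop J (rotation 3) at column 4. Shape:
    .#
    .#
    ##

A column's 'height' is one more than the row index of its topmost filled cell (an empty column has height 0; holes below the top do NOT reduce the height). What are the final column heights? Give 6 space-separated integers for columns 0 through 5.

Answer: 2 4 5 5 1 3

Derivation:
Drop 1: J rot2 at col 0 lands with bottom-row=0; cleared 0 line(s) (total 0); column heights now [2 2 2 0 0 0], max=2
Drop 2: J rot0 at col 1 lands with bottom-row=2; cleared 0 line(s) (total 0); column heights now [2 4 3 3 0 0], max=4
Drop 3: O rot1 at col 2 lands with bottom-row=3; cleared 0 line(s) (total 0); column heights now [2 4 5 5 0 0], max=5
Drop 4: J rot3 at col 4 lands with bottom-row=0; cleared 0 line(s) (total 0); column heights now [2 4 5 5 1 3], max=5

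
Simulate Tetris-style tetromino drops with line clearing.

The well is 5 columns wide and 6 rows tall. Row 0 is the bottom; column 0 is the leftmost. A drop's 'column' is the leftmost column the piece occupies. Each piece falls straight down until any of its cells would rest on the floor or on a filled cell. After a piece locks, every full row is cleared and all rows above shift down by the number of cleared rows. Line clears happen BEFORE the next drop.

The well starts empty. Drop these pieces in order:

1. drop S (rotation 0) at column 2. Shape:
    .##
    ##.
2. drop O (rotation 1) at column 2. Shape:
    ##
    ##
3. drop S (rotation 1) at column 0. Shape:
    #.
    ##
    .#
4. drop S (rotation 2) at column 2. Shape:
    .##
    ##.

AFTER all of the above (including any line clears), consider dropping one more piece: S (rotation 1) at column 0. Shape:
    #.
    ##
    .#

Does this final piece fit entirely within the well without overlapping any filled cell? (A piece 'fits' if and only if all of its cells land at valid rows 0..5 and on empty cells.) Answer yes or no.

Answer: yes

Derivation:
Drop 1: S rot0 at col 2 lands with bottom-row=0; cleared 0 line(s) (total 0); column heights now [0 0 1 2 2], max=2
Drop 2: O rot1 at col 2 lands with bottom-row=2; cleared 0 line(s) (total 0); column heights now [0 0 4 4 2], max=4
Drop 3: S rot1 at col 0 lands with bottom-row=0; cleared 0 line(s) (total 0); column heights now [3 2 4 4 2], max=4
Drop 4: S rot2 at col 2 lands with bottom-row=4; cleared 0 line(s) (total 0); column heights now [3 2 5 6 6], max=6
Test piece S rot1 at col 0 (width 2): heights before test = [3 2 5 6 6]; fits = True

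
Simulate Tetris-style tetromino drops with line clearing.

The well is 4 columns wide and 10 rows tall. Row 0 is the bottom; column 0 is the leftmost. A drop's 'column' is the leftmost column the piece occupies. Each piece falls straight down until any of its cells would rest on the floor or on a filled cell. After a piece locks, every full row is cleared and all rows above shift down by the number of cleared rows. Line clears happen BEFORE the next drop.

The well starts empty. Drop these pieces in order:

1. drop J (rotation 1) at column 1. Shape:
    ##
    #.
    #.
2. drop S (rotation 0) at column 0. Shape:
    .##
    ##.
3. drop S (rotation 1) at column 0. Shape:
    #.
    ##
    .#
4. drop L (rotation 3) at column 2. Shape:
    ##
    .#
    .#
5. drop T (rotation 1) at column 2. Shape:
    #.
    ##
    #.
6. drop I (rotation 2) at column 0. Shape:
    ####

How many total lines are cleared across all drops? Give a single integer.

Drop 1: J rot1 at col 1 lands with bottom-row=0; cleared 0 line(s) (total 0); column heights now [0 3 3 0], max=3
Drop 2: S rot0 at col 0 lands with bottom-row=3; cleared 0 line(s) (total 0); column heights now [4 5 5 0], max=5
Drop 3: S rot1 at col 0 lands with bottom-row=5; cleared 0 line(s) (total 0); column heights now [8 7 5 0], max=8
Drop 4: L rot3 at col 2 lands with bottom-row=3; cleared 0 line(s) (total 0); column heights now [8 7 6 6], max=8
Drop 5: T rot1 at col 2 lands with bottom-row=6; cleared 0 line(s) (total 0); column heights now [8 7 9 8], max=9
Drop 6: I rot2 at col 0 lands with bottom-row=9; cleared 1 line(s) (total 1); column heights now [8 7 9 8], max=9

Answer: 1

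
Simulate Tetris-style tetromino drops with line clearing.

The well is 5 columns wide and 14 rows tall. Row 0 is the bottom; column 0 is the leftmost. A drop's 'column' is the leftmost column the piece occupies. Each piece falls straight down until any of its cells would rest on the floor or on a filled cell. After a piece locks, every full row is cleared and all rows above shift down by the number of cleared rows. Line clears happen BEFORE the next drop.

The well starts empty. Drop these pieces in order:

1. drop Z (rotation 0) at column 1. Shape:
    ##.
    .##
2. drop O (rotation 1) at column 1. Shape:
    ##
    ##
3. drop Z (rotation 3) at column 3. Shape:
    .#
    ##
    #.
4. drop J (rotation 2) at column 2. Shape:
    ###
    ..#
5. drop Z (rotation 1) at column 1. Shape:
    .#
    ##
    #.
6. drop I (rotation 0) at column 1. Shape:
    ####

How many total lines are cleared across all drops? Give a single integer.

Answer: 0

Derivation:
Drop 1: Z rot0 at col 1 lands with bottom-row=0; cleared 0 line(s) (total 0); column heights now [0 2 2 1 0], max=2
Drop 2: O rot1 at col 1 lands with bottom-row=2; cleared 0 line(s) (total 0); column heights now [0 4 4 1 0], max=4
Drop 3: Z rot3 at col 3 lands with bottom-row=1; cleared 0 line(s) (total 0); column heights now [0 4 4 3 4], max=4
Drop 4: J rot2 at col 2 lands with bottom-row=4; cleared 0 line(s) (total 0); column heights now [0 4 6 6 6], max=6
Drop 5: Z rot1 at col 1 lands with bottom-row=5; cleared 0 line(s) (total 0); column heights now [0 7 8 6 6], max=8
Drop 6: I rot0 at col 1 lands with bottom-row=8; cleared 0 line(s) (total 0); column heights now [0 9 9 9 9], max=9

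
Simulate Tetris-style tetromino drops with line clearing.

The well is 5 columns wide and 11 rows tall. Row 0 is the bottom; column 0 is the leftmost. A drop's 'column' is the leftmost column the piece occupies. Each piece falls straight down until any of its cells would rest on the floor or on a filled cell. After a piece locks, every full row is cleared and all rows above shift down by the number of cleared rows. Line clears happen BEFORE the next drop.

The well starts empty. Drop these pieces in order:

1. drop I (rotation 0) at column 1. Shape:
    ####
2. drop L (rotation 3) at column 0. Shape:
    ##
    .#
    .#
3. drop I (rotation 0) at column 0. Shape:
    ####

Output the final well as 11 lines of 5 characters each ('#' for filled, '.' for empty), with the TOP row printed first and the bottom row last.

Drop 1: I rot0 at col 1 lands with bottom-row=0; cleared 0 line(s) (total 0); column heights now [0 1 1 1 1], max=1
Drop 2: L rot3 at col 0 lands with bottom-row=1; cleared 0 line(s) (total 0); column heights now [4 4 1 1 1], max=4
Drop 3: I rot0 at col 0 lands with bottom-row=4; cleared 0 line(s) (total 0); column heights now [5 5 5 5 1], max=5

Answer: .....
.....
.....
.....
.....
.....
####.
##...
.#...
.#...
.####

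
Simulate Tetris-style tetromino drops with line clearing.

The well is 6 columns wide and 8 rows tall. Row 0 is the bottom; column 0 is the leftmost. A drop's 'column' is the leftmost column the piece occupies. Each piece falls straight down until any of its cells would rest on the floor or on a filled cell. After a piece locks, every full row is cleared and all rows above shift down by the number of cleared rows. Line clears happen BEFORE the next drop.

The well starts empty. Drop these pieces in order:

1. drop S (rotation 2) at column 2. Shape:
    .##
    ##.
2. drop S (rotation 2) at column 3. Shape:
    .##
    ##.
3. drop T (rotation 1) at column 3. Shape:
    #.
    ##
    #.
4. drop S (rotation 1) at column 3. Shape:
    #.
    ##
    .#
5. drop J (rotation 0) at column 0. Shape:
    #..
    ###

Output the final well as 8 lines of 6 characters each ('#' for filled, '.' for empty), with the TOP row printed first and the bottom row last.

Drop 1: S rot2 at col 2 lands with bottom-row=0; cleared 0 line(s) (total 0); column heights now [0 0 1 2 2 0], max=2
Drop 2: S rot2 at col 3 lands with bottom-row=2; cleared 0 line(s) (total 0); column heights now [0 0 1 3 4 4], max=4
Drop 3: T rot1 at col 3 lands with bottom-row=3; cleared 0 line(s) (total 0); column heights now [0 0 1 6 5 4], max=6
Drop 4: S rot1 at col 3 lands with bottom-row=5; cleared 0 line(s) (total 0); column heights now [0 0 1 8 7 4], max=8
Drop 5: J rot0 at col 0 lands with bottom-row=1; cleared 0 line(s) (total 0); column heights now [3 2 2 8 7 4], max=8

Answer: ...#..
...##.
...##.
...##.
...###
#..##.
#####.
..##..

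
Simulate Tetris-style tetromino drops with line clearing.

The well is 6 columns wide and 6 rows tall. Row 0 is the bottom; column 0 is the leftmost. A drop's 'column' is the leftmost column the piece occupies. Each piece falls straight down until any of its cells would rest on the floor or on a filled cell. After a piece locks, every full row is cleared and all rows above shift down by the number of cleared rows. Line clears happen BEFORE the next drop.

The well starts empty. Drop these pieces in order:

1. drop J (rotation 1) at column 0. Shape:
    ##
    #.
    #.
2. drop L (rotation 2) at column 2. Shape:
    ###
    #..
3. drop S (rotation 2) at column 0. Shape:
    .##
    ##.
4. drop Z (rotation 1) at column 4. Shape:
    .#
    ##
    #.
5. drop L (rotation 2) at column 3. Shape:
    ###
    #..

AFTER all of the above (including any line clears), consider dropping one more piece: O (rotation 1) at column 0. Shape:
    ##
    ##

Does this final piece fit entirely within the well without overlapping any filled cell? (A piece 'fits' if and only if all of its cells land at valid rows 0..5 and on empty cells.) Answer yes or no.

Drop 1: J rot1 at col 0 lands with bottom-row=0; cleared 0 line(s) (total 0); column heights now [3 3 0 0 0 0], max=3
Drop 2: L rot2 at col 2 lands with bottom-row=0; cleared 0 line(s) (total 0); column heights now [3 3 2 2 2 0], max=3
Drop 3: S rot2 at col 0 lands with bottom-row=3; cleared 0 line(s) (total 0); column heights now [4 5 5 2 2 0], max=5
Drop 4: Z rot1 at col 4 lands with bottom-row=2; cleared 0 line(s) (total 0); column heights now [4 5 5 2 4 5], max=5
Drop 5: L rot2 at col 3 lands with bottom-row=4; cleared 0 line(s) (total 0); column heights now [4 5 5 6 6 6], max=6
Test piece O rot1 at col 0 (width 2): heights before test = [4 5 5 6 6 6]; fits = False

Answer: no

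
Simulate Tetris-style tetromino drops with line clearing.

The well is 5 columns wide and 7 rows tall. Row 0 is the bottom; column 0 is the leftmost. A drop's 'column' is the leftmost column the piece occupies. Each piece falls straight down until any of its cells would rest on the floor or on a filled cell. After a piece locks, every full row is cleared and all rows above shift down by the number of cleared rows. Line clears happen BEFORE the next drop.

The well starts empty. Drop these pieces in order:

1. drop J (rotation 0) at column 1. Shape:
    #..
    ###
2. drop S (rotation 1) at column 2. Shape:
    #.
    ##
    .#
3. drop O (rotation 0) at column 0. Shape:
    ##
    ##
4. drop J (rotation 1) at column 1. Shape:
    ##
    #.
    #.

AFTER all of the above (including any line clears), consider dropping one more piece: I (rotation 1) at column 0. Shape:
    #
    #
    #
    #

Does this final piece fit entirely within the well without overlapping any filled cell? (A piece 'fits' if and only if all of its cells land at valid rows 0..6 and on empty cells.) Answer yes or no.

Answer: no

Derivation:
Drop 1: J rot0 at col 1 lands with bottom-row=0; cleared 0 line(s) (total 0); column heights now [0 2 1 1 0], max=2
Drop 2: S rot1 at col 2 lands with bottom-row=1; cleared 0 line(s) (total 0); column heights now [0 2 4 3 0], max=4
Drop 3: O rot0 at col 0 lands with bottom-row=2; cleared 0 line(s) (total 0); column heights now [4 4 4 3 0], max=4
Drop 4: J rot1 at col 1 lands with bottom-row=4; cleared 0 line(s) (total 0); column heights now [4 7 7 3 0], max=7
Test piece I rot1 at col 0 (width 1): heights before test = [4 7 7 3 0]; fits = False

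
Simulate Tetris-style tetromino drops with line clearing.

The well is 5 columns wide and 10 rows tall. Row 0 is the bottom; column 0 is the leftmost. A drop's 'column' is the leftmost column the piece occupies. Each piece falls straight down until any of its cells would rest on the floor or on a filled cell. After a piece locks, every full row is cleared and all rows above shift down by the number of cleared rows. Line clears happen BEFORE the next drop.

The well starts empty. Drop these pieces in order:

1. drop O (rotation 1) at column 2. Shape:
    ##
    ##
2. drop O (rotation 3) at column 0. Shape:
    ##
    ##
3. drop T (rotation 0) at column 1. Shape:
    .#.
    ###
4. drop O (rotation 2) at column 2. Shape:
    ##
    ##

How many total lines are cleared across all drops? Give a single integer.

Answer: 0

Derivation:
Drop 1: O rot1 at col 2 lands with bottom-row=0; cleared 0 line(s) (total 0); column heights now [0 0 2 2 0], max=2
Drop 2: O rot3 at col 0 lands with bottom-row=0; cleared 0 line(s) (total 0); column heights now [2 2 2 2 0], max=2
Drop 3: T rot0 at col 1 lands with bottom-row=2; cleared 0 line(s) (total 0); column heights now [2 3 4 3 0], max=4
Drop 4: O rot2 at col 2 lands with bottom-row=4; cleared 0 line(s) (total 0); column heights now [2 3 6 6 0], max=6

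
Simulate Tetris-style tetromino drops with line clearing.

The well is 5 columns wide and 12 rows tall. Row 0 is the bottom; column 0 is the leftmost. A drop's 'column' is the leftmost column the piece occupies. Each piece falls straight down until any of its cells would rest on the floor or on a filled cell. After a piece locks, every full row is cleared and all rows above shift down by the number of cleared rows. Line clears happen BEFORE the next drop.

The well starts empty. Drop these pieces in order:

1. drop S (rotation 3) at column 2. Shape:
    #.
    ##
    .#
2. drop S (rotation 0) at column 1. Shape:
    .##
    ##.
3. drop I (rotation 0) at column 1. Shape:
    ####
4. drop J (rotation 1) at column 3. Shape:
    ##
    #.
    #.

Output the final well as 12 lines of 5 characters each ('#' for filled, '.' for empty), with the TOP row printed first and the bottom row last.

Drop 1: S rot3 at col 2 lands with bottom-row=0; cleared 0 line(s) (total 0); column heights now [0 0 3 2 0], max=3
Drop 2: S rot0 at col 1 lands with bottom-row=3; cleared 0 line(s) (total 0); column heights now [0 4 5 5 0], max=5
Drop 3: I rot0 at col 1 lands with bottom-row=5; cleared 0 line(s) (total 0); column heights now [0 6 6 6 6], max=6
Drop 4: J rot1 at col 3 lands with bottom-row=6; cleared 0 line(s) (total 0); column heights now [0 6 6 9 9], max=9

Answer: .....
.....
.....
...##
...#.
...#.
.####
..##.
.##..
..#..
..##.
...#.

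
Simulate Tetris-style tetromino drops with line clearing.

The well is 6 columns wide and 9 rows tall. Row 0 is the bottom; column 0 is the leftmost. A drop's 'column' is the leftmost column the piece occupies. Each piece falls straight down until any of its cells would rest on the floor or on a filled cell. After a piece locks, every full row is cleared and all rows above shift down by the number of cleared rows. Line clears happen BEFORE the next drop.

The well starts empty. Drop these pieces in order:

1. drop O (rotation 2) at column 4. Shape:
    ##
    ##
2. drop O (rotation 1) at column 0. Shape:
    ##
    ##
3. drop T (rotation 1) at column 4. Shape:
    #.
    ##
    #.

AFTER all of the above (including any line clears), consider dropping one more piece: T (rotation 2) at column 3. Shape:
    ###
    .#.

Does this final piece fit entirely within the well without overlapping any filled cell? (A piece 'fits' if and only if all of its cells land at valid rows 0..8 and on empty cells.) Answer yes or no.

Drop 1: O rot2 at col 4 lands with bottom-row=0; cleared 0 line(s) (total 0); column heights now [0 0 0 0 2 2], max=2
Drop 2: O rot1 at col 0 lands with bottom-row=0; cleared 0 line(s) (total 0); column heights now [2 2 0 0 2 2], max=2
Drop 3: T rot1 at col 4 lands with bottom-row=2; cleared 0 line(s) (total 0); column heights now [2 2 0 0 5 4], max=5
Test piece T rot2 at col 3 (width 3): heights before test = [2 2 0 0 5 4]; fits = True

Answer: yes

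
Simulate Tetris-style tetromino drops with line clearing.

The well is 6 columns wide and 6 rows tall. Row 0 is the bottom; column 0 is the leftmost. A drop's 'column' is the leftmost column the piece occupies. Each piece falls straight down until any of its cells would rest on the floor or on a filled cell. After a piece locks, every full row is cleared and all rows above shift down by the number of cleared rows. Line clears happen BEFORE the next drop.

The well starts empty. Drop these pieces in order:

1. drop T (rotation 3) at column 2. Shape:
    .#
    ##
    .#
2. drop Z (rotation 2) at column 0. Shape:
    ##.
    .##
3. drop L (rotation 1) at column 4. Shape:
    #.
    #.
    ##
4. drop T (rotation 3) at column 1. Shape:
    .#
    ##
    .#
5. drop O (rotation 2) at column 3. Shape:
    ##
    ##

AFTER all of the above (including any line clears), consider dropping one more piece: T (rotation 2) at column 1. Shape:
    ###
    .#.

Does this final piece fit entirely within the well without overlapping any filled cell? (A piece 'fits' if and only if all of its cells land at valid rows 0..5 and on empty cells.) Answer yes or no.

Answer: no

Derivation:
Drop 1: T rot3 at col 2 lands with bottom-row=0; cleared 0 line(s) (total 0); column heights now [0 0 2 3 0 0], max=3
Drop 2: Z rot2 at col 0 lands with bottom-row=2; cleared 0 line(s) (total 0); column heights now [4 4 3 3 0 0], max=4
Drop 3: L rot1 at col 4 lands with bottom-row=0; cleared 0 line(s) (total 0); column heights now [4 4 3 3 3 1], max=4
Drop 4: T rot3 at col 1 lands with bottom-row=3; cleared 0 line(s) (total 0); column heights now [4 5 6 3 3 1], max=6
Drop 5: O rot2 at col 3 lands with bottom-row=3; cleared 0 line(s) (total 0); column heights now [4 5 6 5 5 1], max=6
Test piece T rot2 at col 1 (width 3): heights before test = [4 5 6 5 5 1]; fits = False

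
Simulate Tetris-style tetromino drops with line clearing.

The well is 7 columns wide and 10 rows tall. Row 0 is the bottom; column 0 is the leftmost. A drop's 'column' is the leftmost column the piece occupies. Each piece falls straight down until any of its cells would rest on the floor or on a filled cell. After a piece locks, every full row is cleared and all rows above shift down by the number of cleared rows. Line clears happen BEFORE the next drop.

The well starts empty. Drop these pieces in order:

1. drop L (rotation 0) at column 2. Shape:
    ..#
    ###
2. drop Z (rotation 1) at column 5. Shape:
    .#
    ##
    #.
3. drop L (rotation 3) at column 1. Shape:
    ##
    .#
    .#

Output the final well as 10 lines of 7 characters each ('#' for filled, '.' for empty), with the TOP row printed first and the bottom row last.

Drop 1: L rot0 at col 2 lands with bottom-row=0; cleared 0 line(s) (total 0); column heights now [0 0 1 1 2 0 0], max=2
Drop 2: Z rot1 at col 5 lands with bottom-row=0; cleared 0 line(s) (total 0); column heights now [0 0 1 1 2 2 3], max=3
Drop 3: L rot3 at col 1 lands with bottom-row=1; cleared 0 line(s) (total 0); column heights now [0 4 4 1 2 2 3], max=4

Answer: .......
.......
.......
.......
.......
.......
.##....
..#...#
..#.###
..####.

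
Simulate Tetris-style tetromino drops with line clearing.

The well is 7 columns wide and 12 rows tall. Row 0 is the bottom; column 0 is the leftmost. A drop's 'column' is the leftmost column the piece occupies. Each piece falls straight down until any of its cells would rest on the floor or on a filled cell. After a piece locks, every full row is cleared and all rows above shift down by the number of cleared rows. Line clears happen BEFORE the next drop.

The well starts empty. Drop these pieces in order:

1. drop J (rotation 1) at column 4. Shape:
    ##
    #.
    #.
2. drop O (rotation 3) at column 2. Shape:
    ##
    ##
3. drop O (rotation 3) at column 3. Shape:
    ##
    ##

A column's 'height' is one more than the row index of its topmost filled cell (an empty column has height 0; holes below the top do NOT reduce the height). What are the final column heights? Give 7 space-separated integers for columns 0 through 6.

Answer: 0 0 2 5 5 3 0

Derivation:
Drop 1: J rot1 at col 4 lands with bottom-row=0; cleared 0 line(s) (total 0); column heights now [0 0 0 0 3 3 0], max=3
Drop 2: O rot3 at col 2 lands with bottom-row=0; cleared 0 line(s) (total 0); column heights now [0 0 2 2 3 3 0], max=3
Drop 3: O rot3 at col 3 lands with bottom-row=3; cleared 0 line(s) (total 0); column heights now [0 0 2 5 5 3 0], max=5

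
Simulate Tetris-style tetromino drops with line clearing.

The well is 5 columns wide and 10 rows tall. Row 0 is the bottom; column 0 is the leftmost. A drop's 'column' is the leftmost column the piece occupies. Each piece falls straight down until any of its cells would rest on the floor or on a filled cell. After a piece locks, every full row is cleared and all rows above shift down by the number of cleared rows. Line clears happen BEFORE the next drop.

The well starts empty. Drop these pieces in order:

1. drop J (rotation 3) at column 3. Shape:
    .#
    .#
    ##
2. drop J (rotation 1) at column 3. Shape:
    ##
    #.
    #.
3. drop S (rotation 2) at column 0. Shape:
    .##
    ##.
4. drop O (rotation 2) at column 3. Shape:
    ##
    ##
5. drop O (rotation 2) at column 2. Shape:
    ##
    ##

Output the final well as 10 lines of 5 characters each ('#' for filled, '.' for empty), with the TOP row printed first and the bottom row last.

Drop 1: J rot3 at col 3 lands with bottom-row=0; cleared 0 line(s) (total 0); column heights now [0 0 0 1 3], max=3
Drop 2: J rot1 at col 3 lands with bottom-row=1; cleared 0 line(s) (total 0); column heights now [0 0 0 4 4], max=4
Drop 3: S rot2 at col 0 lands with bottom-row=0; cleared 0 line(s) (total 0); column heights now [1 2 2 4 4], max=4
Drop 4: O rot2 at col 3 lands with bottom-row=4; cleared 0 line(s) (total 0); column heights now [1 2 2 6 6], max=6
Drop 5: O rot2 at col 2 lands with bottom-row=6; cleared 0 line(s) (total 0); column heights now [1 2 8 8 6], max=8

Answer: .....
.....
..##.
..##.
...##
...##
...##
...##
.####
##.##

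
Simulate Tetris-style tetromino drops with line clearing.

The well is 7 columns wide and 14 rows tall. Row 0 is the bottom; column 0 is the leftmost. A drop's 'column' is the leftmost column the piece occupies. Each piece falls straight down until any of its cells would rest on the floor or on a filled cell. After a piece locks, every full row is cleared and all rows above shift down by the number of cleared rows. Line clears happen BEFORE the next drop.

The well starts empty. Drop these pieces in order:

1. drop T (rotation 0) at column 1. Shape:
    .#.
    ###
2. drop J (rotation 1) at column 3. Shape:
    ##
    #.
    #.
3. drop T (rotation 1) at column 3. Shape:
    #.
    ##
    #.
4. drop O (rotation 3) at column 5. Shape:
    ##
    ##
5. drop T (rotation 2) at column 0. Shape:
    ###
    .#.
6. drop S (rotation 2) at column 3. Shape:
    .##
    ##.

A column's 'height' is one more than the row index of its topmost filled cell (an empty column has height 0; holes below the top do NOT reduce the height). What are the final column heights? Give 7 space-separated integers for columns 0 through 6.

Answer: 3 3 3 8 9 9 2

Derivation:
Drop 1: T rot0 at col 1 lands with bottom-row=0; cleared 0 line(s) (total 0); column heights now [0 1 2 1 0 0 0], max=2
Drop 2: J rot1 at col 3 lands with bottom-row=1; cleared 0 line(s) (total 0); column heights now [0 1 2 4 4 0 0], max=4
Drop 3: T rot1 at col 3 lands with bottom-row=4; cleared 0 line(s) (total 0); column heights now [0 1 2 7 6 0 0], max=7
Drop 4: O rot3 at col 5 lands with bottom-row=0; cleared 0 line(s) (total 0); column heights now [0 1 2 7 6 2 2], max=7
Drop 5: T rot2 at col 0 lands with bottom-row=1; cleared 0 line(s) (total 0); column heights now [3 3 3 7 6 2 2], max=7
Drop 6: S rot2 at col 3 lands with bottom-row=7; cleared 0 line(s) (total 0); column heights now [3 3 3 8 9 9 2], max=9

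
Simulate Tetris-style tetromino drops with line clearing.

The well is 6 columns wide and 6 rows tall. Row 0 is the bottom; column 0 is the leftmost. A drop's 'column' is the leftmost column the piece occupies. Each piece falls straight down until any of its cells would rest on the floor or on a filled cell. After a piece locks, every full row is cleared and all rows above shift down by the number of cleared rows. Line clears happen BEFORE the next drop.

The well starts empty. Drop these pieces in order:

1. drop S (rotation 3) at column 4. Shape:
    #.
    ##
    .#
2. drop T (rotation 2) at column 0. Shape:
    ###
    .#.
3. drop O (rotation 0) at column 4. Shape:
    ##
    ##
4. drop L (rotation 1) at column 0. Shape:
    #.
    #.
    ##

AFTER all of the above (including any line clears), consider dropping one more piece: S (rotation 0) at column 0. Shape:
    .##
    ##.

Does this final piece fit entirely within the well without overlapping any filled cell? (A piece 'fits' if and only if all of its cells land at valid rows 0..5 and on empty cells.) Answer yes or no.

Drop 1: S rot3 at col 4 lands with bottom-row=0; cleared 0 line(s) (total 0); column heights now [0 0 0 0 3 2], max=3
Drop 2: T rot2 at col 0 lands with bottom-row=0; cleared 0 line(s) (total 0); column heights now [2 2 2 0 3 2], max=3
Drop 3: O rot0 at col 4 lands with bottom-row=3; cleared 0 line(s) (total 0); column heights now [2 2 2 0 5 5], max=5
Drop 4: L rot1 at col 0 lands with bottom-row=2; cleared 0 line(s) (total 0); column heights now [5 3 2 0 5 5], max=5
Test piece S rot0 at col 0 (width 3): heights before test = [5 3 2 0 5 5]; fits = False

Answer: no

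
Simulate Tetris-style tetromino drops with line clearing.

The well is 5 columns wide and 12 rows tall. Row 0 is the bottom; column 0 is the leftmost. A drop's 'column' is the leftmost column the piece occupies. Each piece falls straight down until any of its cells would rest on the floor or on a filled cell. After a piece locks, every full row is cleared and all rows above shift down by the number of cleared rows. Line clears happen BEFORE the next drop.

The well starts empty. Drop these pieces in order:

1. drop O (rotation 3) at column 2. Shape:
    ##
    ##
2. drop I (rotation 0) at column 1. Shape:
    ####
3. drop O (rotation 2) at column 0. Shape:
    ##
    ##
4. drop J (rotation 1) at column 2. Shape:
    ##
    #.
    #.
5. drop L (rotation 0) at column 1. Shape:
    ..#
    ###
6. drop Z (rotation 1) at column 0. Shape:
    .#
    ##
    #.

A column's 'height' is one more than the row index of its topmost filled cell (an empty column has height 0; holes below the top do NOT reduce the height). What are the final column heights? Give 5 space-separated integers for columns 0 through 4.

Drop 1: O rot3 at col 2 lands with bottom-row=0; cleared 0 line(s) (total 0); column heights now [0 0 2 2 0], max=2
Drop 2: I rot0 at col 1 lands with bottom-row=2; cleared 0 line(s) (total 0); column heights now [0 3 3 3 3], max=3
Drop 3: O rot2 at col 0 lands with bottom-row=3; cleared 0 line(s) (total 0); column heights now [5 5 3 3 3], max=5
Drop 4: J rot1 at col 2 lands with bottom-row=3; cleared 0 line(s) (total 0); column heights now [5 5 6 6 3], max=6
Drop 5: L rot0 at col 1 lands with bottom-row=6; cleared 0 line(s) (total 0); column heights now [5 7 7 8 3], max=8
Drop 6: Z rot1 at col 0 lands with bottom-row=6; cleared 0 line(s) (total 0); column heights now [8 9 7 8 3], max=9

Answer: 8 9 7 8 3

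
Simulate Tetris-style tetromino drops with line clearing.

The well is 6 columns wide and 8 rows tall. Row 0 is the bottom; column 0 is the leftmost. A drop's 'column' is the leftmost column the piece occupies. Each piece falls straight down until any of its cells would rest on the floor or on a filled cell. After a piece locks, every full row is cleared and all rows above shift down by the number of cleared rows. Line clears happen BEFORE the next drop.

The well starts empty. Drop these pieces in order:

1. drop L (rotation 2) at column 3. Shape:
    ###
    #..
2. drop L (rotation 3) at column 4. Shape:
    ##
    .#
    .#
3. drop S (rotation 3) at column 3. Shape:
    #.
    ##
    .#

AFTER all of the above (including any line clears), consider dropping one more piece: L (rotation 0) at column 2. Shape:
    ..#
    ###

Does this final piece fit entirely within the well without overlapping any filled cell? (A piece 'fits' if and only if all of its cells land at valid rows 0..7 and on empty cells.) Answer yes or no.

Drop 1: L rot2 at col 3 lands with bottom-row=0; cleared 0 line(s) (total 0); column heights now [0 0 0 2 2 2], max=2
Drop 2: L rot3 at col 4 lands with bottom-row=2; cleared 0 line(s) (total 0); column heights now [0 0 0 2 5 5], max=5
Drop 3: S rot3 at col 3 lands with bottom-row=5; cleared 0 line(s) (total 0); column heights now [0 0 0 8 7 5], max=8
Test piece L rot0 at col 2 (width 3): heights before test = [0 0 0 8 7 5]; fits = False

Answer: no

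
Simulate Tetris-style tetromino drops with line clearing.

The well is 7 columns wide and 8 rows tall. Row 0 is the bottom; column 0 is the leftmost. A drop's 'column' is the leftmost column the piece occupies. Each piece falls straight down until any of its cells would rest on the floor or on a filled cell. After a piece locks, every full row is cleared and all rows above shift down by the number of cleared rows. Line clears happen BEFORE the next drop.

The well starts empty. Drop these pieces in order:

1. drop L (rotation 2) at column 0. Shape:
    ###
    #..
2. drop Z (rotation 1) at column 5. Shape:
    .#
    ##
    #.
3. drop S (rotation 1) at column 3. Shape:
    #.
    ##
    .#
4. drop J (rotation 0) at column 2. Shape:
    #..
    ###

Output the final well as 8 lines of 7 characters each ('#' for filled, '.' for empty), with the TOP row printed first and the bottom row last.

Drop 1: L rot2 at col 0 lands with bottom-row=0; cleared 0 line(s) (total 0); column heights now [2 2 2 0 0 0 0], max=2
Drop 2: Z rot1 at col 5 lands with bottom-row=0; cleared 0 line(s) (total 0); column heights now [2 2 2 0 0 2 3], max=3
Drop 3: S rot1 at col 3 lands with bottom-row=0; cleared 1 line(s) (total 1); column heights now [1 0 0 2 1 1 2], max=2
Drop 4: J rot0 at col 2 lands with bottom-row=2; cleared 0 line(s) (total 1); column heights now [1 0 4 3 3 1 2], max=4

Answer: .......
.......
.......
.......
..#....
..###..
...#..#
#...##.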